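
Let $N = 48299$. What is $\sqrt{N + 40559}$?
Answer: $\sqrt{88858} \approx 298.09$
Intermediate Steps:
$\sqrt{N + 40559} = \sqrt{48299 + 40559} = \sqrt{88858}$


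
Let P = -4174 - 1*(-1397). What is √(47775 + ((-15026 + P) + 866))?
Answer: √30838 ≈ 175.61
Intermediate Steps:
P = -2777 (P = -4174 + 1397 = -2777)
√(47775 + ((-15026 + P) + 866)) = √(47775 + ((-15026 - 2777) + 866)) = √(47775 + (-17803 + 866)) = √(47775 - 16937) = √30838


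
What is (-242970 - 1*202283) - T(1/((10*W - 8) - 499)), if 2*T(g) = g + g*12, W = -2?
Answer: -469296649/1054 ≈ -4.4525e+5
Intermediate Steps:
T(g) = 13*g/2 (T(g) = (g + g*12)/2 = (g + 12*g)/2 = (13*g)/2 = 13*g/2)
(-242970 - 1*202283) - T(1/((10*W - 8) - 499)) = (-242970 - 1*202283) - 13/(2*((10*(-2) - 8) - 499)) = (-242970 - 202283) - 13/(2*((-20 - 8) - 499)) = -445253 - 13/(2*(-28 - 499)) = -445253 - 13/(2*(-527)) = -445253 - 13*(-1)/(2*527) = -445253 - 1*(-13/1054) = -445253 + 13/1054 = -469296649/1054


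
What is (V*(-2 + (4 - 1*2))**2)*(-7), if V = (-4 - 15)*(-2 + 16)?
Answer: 0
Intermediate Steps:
V = -266 (V = -19*14 = -266)
(V*(-2 + (4 - 1*2))**2)*(-7) = -266*(-2 + (4 - 1*2))**2*(-7) = -266*(-2 + (4 - 2))**2*(-7) = -266*(-2 + 2)**2*(-7) = -266*0**2*(-7) = -266*0*(-7) = 0*(-7) = 0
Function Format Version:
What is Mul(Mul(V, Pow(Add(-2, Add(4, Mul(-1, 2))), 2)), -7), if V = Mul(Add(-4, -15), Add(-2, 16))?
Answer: 0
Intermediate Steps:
V = -266 (V = Mul(-19, 14) = -266)
Mul(Mul(V, Pow(Add(-2, Add(4, Mul(-1, 2))), 2)), -7) = Mul(Mul(-266, Pow(Add(-2, Add(4, Mul(-1, 2))), 2)), -7) = Mul(Mul(-266, Pow(Add(-2, Add(4, -2)), 2)), -7) = Mul(Mul(-266, Pow(Add(-2, 2), 2)), -7) = Mul(Mul(-266, Pow(0, 2)), -7) = Mul(Mul(-266, 0), -7) = Mul(0, -7) = 0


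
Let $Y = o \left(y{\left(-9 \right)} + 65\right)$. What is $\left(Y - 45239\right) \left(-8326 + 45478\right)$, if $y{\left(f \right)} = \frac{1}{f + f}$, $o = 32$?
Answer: $-1603509216$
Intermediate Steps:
$y{\left(f \right)} = \frac{1}{2 f}$
$Y = \frac{18704}{9}$ ($Y = 32 \left(\frac{1}{2 \left(-9\right)} + 65\right) = 32 \left(\frac{1}{2} \left(- \frac{1}{9}\right) + 65\right) = 32 \left(- \frac{1}{18} + 65\right) = 32 \cdot \frac{1169}{18} = \frac{18704}{9} \approx 2078.2$)
$\left(Y - 45239\right) \left(-8326 + 45478\right) = \left(\frac{18704}{9} - 45239\right) \left(-8326 + 45478\right) = \left(- \frac{388447}{9}\right) 37152 = -1603509216$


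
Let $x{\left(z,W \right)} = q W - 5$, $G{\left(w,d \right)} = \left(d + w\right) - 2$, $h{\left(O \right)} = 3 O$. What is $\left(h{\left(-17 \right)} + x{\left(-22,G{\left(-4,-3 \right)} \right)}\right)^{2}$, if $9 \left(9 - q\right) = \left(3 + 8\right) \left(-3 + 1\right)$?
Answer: $25281$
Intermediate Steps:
$q = \frac{103}{9}$ ($q = 9 - \frac{\left(3 + 8\right) \left(-3 + 1\right)}{9} = 9 - \frac{11 \left(-2\right)}{9} = 9 - - \frac{22}{9} = 9 + \frac{22}{9} = \frac{103}{9} \approx 11.444$)
$G{\left(w,d \right)} = -2 + d + w$
$x{\left(z,W \right)} = -5 + \frac{103 W}{9}$ ($x{\left(z,W \right)} = \frac{103 W}{9} - 5 = -5 + \frac{103 W}{9}$)
$\left(h{\left(-17 \right)} + x{\left(-22,G{\left(-4,-3 \right)} \right)}\right)^{2} = \left(3 \left(-17\right) + \left(-5 + \frac{103 \left(-2 - 3 - 4\right)}{9}\right)\right)^{2} = \left(-51 + \left(-5 + \frac{103}{9} \left(-9\right)\right)\right)^{2} = \left(-51 - 108\right)^{2} = \left(-159\right)^{2} = 25281$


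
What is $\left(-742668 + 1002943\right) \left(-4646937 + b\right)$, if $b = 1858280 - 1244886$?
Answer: $-1049830404325$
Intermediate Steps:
$b = 613394$
$\left(-742668 + 1002943\right) \left(-4646937 + b\right) = \left(-742668 + 1002943\right) \left(-4646937 + 613394\right) = 260275 \left(-4033543\right) = -1049830404325$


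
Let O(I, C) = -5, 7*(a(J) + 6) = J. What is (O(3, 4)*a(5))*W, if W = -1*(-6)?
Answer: 1110/7 ≈ 158.57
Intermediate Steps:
a(J) = -6 + J/7
W = 6
(O(3, 4)*a(5))*W = -5*(-6 + (⅐)*5)*6 = -5*(-6 + 5/7)*6 = -5*(-37/7)*6 = (185/7)*6 = 1110/7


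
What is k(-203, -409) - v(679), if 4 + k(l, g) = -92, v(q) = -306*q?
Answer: 207678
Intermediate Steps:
k(l, g) = -96 (k(l, g) = -4 - 92 = -96)
k(-203, -409) - v(679) = -96 - (-306)*679 = -96 - 1*(-207774) = -96 + 207774 = 207678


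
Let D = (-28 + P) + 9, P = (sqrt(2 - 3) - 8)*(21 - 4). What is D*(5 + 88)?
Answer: -14415 + 1581*I ≈ -14415.0 + 1581.0*I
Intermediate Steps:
P = -136 + 17*I (P = (sqrt(-1) - 8)*17 = (I - 8)*17 = (-8 + I)*17 = -136 + 17*I ≈ -136.0 + 17.0*I)
D = -155 + 17*I (D = (-28 + (-136 + 17*I)) + 9 = (-164 + 17*I) + 9 = -155 + 17*I ≈ -155.0 + 17.0*I)
D*(5 + 88) = (-155 + 17*I)*(5 + 88) = (-155 + 17*I)*93 = -14415 + 1581*I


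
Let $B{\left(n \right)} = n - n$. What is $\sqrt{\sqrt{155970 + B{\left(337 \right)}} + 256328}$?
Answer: $\sqrt{256328 + 3 \sqrt{17330}} \approx 506.68$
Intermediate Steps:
$B{\left(n \right)} = 0$
$\sqrt{\sqrt{155970 + B{\left(337 \right)}} + 256328} = \sqrt{\sqrt{155970 + 0} + 256328} = \sqrt{\sqrt{155970} + 256328} = \sqrt{3 \sqrt{17330} + 256328} = \sqrt{256328 + 3 \sqrt{17330}}$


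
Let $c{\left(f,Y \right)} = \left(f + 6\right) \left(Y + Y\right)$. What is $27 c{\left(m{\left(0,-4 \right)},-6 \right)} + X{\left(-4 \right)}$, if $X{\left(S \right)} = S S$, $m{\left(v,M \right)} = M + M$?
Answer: $664$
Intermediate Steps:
$m{\left(v,M \right)} = 2 M$
$X{\left(S \right)} = S^{2}$
$c{\left(f,Y \right)} = 2 Y \left(6 + f\right)$ ($c{\left(f,Y \right)} = \left(6 + f\right) 2 Y = 2 Y \left(6 + f\right)$)
$27 c{\left(m{\left(0,-4 \right)},-6 \right)} + X{\left(-4 \right)} = 27 \cdot 2 \left(-6\right) \left(6 + 2 \left(-4\right)\right) + \left(-4\right)^{2} = 27 \cdot 2 \left(-6\right) \left(6 - 8\right) + 16 = 27 \cdot 2 \left(-6\right) \left(-2\right) + 16 = 27 \cdot 24 + 16 = 648 + 16 = 664$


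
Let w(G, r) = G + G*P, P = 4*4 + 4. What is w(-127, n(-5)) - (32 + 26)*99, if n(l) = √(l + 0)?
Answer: -8409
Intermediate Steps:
n(l) = √l
P = 20 (P = 16 + 4 = 20)
w(G, r) = 21*G (w(G, r) = G + G*20 = G + 20*G = 21*G)
w(-127, n(-5)) - (32 + 26)*99 = 21*(-127) - (32 + 26)*99 = -2667 - 58*99 = -2667 - 1*5742 = -2667 - 5742 = -8409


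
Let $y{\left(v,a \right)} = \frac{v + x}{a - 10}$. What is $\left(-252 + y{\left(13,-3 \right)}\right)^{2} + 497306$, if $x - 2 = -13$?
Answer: $\frac{94789998}{169} \approx 5.6089 \cdot 10^{5}$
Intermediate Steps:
$x = -11$ ($x = 2 - 13 = -11$)
$y{\left(v,a \right)} = \frac{-11 + v}{-10 + a}$ ($y{\left(v,a \right)} = \frac{v - 11}{a - 10} = \frac{-11 + v}{-10 + a}$)
$\left(-252 + y{\left(13,-3 \right)}\right)^{2} + 497306 = \left(-252 + \frac{-11 + 13}{-10 - 3}\right)^{2} + 497306 = \left(-252 + \frac{1}{-13} \cdot 2\right)^{2} + 497306 = \left(-252 - \frac{2}{13}\right)^{2} + 497306 = \left(- \frac{3278}{13}\right)^{2} + 497306 = \frac{10745284}{169} + 497306 = \frac{94789998}{169}$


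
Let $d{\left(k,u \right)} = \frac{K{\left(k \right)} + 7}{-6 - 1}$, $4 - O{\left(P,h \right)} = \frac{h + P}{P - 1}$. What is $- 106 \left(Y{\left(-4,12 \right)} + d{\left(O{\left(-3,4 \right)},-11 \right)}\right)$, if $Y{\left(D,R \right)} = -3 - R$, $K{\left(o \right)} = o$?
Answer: $\frac{24645}{14} \approx 1760.4$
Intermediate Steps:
$O{\left(P,h \right)} = 4 - \frac{P + h}{-1 + P}$ ($O{\left(P,h \right)} = 4 - \frac{h + P}{P - 1} = 4 - \frac{P + h}{-1 + P}$)
$d{\left(k,u \right)} = -1 - \frac{k}{7}$ ($d{\left(k,u \right)} = \frac{k + 7}{-6 - 1} = \frac{7 + k}{-7} = \left(7 + k\right) \left(- \frac{1}{7}\right) = -1 - \frac{k}{7}$)
$- 106 \left(Y{\left(-4,12 \right)} + d{\left(O{\left(-3,4 \right)},-11 \right)}\right) = - 106 \left(\left(-3 - 12\right) - \left(1 + \frac{\frac{1}{-1 - 3} \left(-4 - 4 + 3 \left(-3\right)\right)}{7}\right)\right) = - 106 \left(\left(-3 - 12\right) - \left(1 + \frac{\frac{1}{-4} \left(-4 - 4 - 9\right)}{7}\right)\right) = - 106 \left(-15 - \left(1 + \frac{\left(- \frac{1}{4}\right) \left(-17\right)}{7}\right)\right) = - 106 \left(-15 - \frac{45}{28}\right) = \left(-106\right) \left(- \frac{465}{28}\right) = \frac{24645}{14}$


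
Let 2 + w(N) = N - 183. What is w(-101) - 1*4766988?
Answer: -4767274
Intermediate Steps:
w(N) = -185 + N (w(N) = -2 + (N - 183) = -2 + (-183 + N) = -185 + N)
w(-101) - 1*4766988 = (-185 - 101) - 1*4766988 = -286 - 4766988 = -4767274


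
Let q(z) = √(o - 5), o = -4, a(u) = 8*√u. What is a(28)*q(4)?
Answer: 48*I*√7 ≈ 127.0*I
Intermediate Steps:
q(z) = 3*I (q(z) = √(-4 - 5) = √(-9) = 3*I)
a(28)*q(4) = (8*√28)*(3*I) = (8*(2*√7))*(3*I) = (16*√7)*(3*I) = 48*I*√7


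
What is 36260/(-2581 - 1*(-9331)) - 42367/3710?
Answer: -3029053/500850 ≈ -6.0478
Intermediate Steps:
36260/(-2581 - 1*(-9331)) - 42367/3710 = 36260/(-2581 + 9331) - 42367*1/3710 = 36260/6750 - 42367/3710 = 36260*(1/6750) - 42367/3710 = 3626/675 - 42367/3710 = -3029053/500850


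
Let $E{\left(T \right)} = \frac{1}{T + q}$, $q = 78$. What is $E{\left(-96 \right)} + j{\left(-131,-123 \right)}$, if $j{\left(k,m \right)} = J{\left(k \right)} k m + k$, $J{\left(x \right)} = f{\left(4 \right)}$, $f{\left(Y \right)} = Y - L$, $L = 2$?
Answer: $\frac{577709}{18} \approx 32095.0$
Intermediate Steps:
$f{\left(Y \right)} = -2 + Y$ ($f{\left(Y \right)} = Y - 2 = -2 + Y$)
$J{\left(x \right)} = 2$ ($J{\left(x \right)} = -2 + 4 = 2$)
$j{\left(k,m \right)} = k + 2 k m$ ($j{\left(k,m \right)} = 2 k m + k = k + 2 k m$)
$E{\left(T \right)} = \frac{1}{78 + T}$ ($E{\left(T \right)} = \frac{1}{T + 78} = \frac{1}{78 + T}$)
$E{\left(-96 \right)} + j{\left(-131,-123 \right)} = \frac{1}{78 - 96} - 131 \left(1 + 2 \left(-123\right)\right) = \frac{1}{-18} - 131 \left(1 - 246\right) = - \frac{1}{18} - -32095 = - \frac{1}{18} + 32095 = \frac{577709}{18}$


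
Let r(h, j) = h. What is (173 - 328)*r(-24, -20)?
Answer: 3720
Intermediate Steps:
(173 - 328)*r(-24, -20) = (173 - 328)*(-24) = -155*(-24) = 3720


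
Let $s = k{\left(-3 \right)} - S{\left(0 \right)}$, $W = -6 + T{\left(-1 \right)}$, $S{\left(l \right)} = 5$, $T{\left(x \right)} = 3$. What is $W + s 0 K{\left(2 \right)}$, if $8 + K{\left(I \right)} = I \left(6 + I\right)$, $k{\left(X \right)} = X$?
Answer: $-3$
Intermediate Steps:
$K{\left(I \right)} = -8 + I \left(6 + I\right)$
$W = -3$ ($W = -6 + 3 = -3$)
$s = -8$ ($s = -3 - 5 = -8$)
$W + s 0 K{\left(2 \right)} = -3 - 8 \cdot 0 \left(-8 + 2^{2} + 6 \cdot 2\right) = -3 - 8 \cdot 0 \left(-8 + 4 + 12\right) = -3 - 8 \cdot 0 \cdot 8 = -3 - 0 = -3 + 0 = -3$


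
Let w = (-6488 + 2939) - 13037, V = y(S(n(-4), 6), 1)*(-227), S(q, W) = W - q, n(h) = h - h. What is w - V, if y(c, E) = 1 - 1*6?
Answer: -17721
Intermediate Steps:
n(h) = 0
y(c, E) = -5 (y(c, E) = 1 - 6 = -5)
V = 1135 (V = -5*(-227) = 1135)
w = -16586 (w = -3549 - 13037 = -16586)
w - V = -16586 - 1*1135 = -16586 - 1135 = -17721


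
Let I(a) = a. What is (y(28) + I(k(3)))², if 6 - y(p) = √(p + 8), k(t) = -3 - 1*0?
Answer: 9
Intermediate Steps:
k(t) = -3 (k(t) = -3 + 0 = -3)
y(p) = 6 - √(8 + p) (y(p) = 6 - √(p + 8) = 6 - √(8 + p))
(y(28) + I(k(3)))² = ((6 - √(8 + 28)) - 3)² = ((6 - √36) - 3)² = ((6 - 1*6) - 3)² = ((6 - 6) - 3)² = (0 - 3)² = (-3)² = 9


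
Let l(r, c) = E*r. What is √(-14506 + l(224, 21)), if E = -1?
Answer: I*√14730 ≈ 121.37*I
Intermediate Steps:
l(r, c) = -r
√(-14506 + l(224, 21)) = √(-14506 - 1*224) = √(-14506 - 224) = √(-14730) = I*√14730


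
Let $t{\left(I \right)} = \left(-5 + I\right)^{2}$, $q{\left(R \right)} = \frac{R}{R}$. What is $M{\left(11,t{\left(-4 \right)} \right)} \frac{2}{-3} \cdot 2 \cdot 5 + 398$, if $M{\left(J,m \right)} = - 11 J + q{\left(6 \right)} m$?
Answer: $\frac{1994}{3} \approx 664.67$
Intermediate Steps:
$q{\left(R \right)} = 1$
$M{\left(J,m \right)} = m - 11 J$ ($M{\left(J,m \right)} = - 11 J + 1 m = - 11 J + m = m - 11 J$)
$M{\left(11,t{\left(-4 \right)} \right)} \frac{2}{-3} \cdot 2 \cdot 5 + 398 = \left(\left(-5 - 4\right)^{2} - 121\right) \frac{2}{-3} \cdot 2 \cdot 5 + 398 = \left(\left(-9\right)^{2} - 121\right) 2 \left(- \frac{1}{3}\right) 2 \cdot 5 + 398 = \left(81 - 121\right) \left(- \frac{2}{3}\right) 2 \cdot 5 + 398 = - 40 \left(\left(- \frac{4}{3}\right) 5\right) + 398 = \left(-40\right) \left(- \frac{20}{3}\right) + 398 = \frac{800}{3} + 398 = \frac{1994}{3}$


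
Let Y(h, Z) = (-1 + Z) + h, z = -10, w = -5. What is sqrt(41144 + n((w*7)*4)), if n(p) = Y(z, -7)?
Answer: sqrt(41126) ≈ 202.80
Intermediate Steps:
Y(h, Z) = -1 + Z + h
n(p) = -18 (n(p) = -1 - 7 - 10 = -18)
sqrt(41144 + n((w*7)*4)) = sqrt(41144 - 18) = sqrt(41126)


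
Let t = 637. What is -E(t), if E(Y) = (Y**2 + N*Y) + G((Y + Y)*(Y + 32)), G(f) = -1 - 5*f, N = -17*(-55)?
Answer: 3260167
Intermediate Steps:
N = 935
E(Y) = -1 + Y**2 + 935*Y - 10*Y*(32 + Y) (E(Y) = (Y**2 + 935*Y) + (-1 - 5*(Y + Y)*(Y + 32)) = (Y**2 + 935*Y) + (-1 - 5*2*Y*(32 + Y)) = (Y**2 + 935*Y) + (-1 - 10*Y*(32 + Y)) = -1 + Y**2 + 935*Y - 10*Y*(32 + Y))
-E(t) = -(-1 - 9*637**2 + 615*637) = -(-1 - 9*405769 + 391755) = -(-1 - 3651921 + 391755) = -1*(-3260167) = 3260167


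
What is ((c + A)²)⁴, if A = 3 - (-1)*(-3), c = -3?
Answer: 6561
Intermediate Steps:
A = 0 (A = 3 - 1*3 = 3 - 3 = 0)
((c + A)²)⁴ = ((-3 + 0)²)⁴ = ((-3)²)⁴ = 9⁴ = 6561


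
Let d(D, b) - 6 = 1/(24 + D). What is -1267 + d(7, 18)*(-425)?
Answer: -118752/31 ≈ -3830.7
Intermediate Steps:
d(D, b) = 6 + 1/(24 + D)
-1267 + d(7, 18)*(-425) = -1267 + ((145 + 6*7)/(24 + 7))*(-425) = -1267 + ((145 + 42)/31)*(-425) = -1267 + ((1/31)*187)*(-425) = -1267 + (187/31)*(-425) = -1267 - 79475/31 = -118752/31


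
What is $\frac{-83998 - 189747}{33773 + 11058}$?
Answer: $- \frac{273745}{44831} \approx -6.1062$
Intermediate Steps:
$\frac{-83998 - 189747}{33773 + 11058} = - \frac{273745}{44831}$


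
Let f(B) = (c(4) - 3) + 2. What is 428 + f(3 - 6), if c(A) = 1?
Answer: 428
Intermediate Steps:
f(B) = 0 (f(B) = (1 - 3) + 2 = -2 + 2 = 0)
428 + f(3 - 6) = 428 + 0 = 428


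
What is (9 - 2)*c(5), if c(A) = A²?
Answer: 175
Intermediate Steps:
(9 - 2)*c(5) = (9 - 2)*5² = 7*25 = 175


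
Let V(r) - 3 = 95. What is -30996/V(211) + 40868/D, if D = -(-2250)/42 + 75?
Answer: 2483/1575 ≈ 1.5765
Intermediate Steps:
V(r) = 98 (V(r) = 3 + 95 = 98)
D = 900/7 (D = -(-2250)/42 + 75 = -90*(-25/42) + 75 = 375/7 + 75 = 900/7 ≈ 128.57)
-30996/V(211) + 40868/D = -30996/98 + 40868/(900/7) = -30996*1/98 + 40868*(7/900) = -2214/7 + 71519/225 = 2483/1575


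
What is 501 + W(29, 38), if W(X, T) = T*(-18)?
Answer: -183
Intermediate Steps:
W(X, T) = -18*T
501 + W(29, 38) = 501 - 18*38 = 501 - 684 = -183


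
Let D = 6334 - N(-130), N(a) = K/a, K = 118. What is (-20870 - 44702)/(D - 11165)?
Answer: 1065545/78489 ≈ 13.576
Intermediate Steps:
N(a) = 118/a
D = 411769/65 (D = 6334 - 118/(-130) = 6334 - 118*(-1)/130 = 6334 - 1*(-59/65) = 6334 + 59/65 = 411769/65 ≈ 6334.9)
(-20870 - 44702)/(D - 11165) = (-20870 - 44702)/(411769/65 - 11165) = -65572/(-313956/65) = -65572*(-65/313956) = 1065545/78489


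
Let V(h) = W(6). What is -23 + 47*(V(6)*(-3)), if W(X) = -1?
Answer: 118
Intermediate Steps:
V(h) = -1
-23 + 47*(V(6)*(-3)) = -23 + 47*(-1*(-3)) = -23 + 47*3 = -23 + 141 = 118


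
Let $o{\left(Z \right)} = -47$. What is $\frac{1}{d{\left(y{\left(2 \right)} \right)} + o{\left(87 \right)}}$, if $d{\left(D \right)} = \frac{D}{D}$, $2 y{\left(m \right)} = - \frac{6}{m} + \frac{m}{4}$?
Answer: $- \frac{1}{46} \approx -0.021739$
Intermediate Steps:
$y{\left(m \right)} = - \frac{3}{m} + \frac{m}{8}$ ($y{\left(m \right)} = \frac{- \frac{6}{m} + \frac{m}{4}}{2} = - \frac{3}{m} + \frac{m}{8}$)
$d{\left(D \right)} = 1$
$\frac{1}{d{\left(y{\left(2 \right)} \right)} + o{\left(87 \right)}} = \frac{1}{1 - 47} = \frac{1}{-46} = - \frac{1}{46}$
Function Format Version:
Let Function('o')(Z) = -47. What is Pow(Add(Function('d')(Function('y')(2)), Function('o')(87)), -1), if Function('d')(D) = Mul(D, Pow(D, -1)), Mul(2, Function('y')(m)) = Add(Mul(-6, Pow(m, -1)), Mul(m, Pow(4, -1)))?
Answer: Rational(-1, 46) ≈ -0.021739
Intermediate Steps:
Function('y')(m) = Add(Mul(-3, Pow(m, -1)), Mul(Rational(1, 8), m)) (Function('y')(m) = Mul(Rational(1, 2), Add(Mul(-6, Pow(m, -1)), Mul(m, Pow(4, -1)))) = Mul(Rational(1, 2), Add(Mul(-6, Pow(m, -1)), Mul(m, Rational(1, 4)))) = Mul(Rational(1, 2), Add(Mul(-6, Pow(m, -1)), Mul(Rational(1, 4), m))) = Add(Mul(-3, Pow(m, -1)), Mul(Rational(1, 8), m)))
Function('d')(D) = 1
Pow(Add(Function('d')(Function('y')(2)), Function('o')(87)), -1) = Pow(Add(1, -47), -1) = Pow(-46, -1) = Rational(-1, 46)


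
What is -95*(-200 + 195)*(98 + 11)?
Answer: 51775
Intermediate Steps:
-95*(-200 + 195)*(98 + 11) = -(-475)*109 = -95*(-545) = 51775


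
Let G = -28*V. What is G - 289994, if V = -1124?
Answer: -258522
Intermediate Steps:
G = 31472 (G = -28*(-1124) = 31472)
G - 289994 = 31472 - 289994 = -258522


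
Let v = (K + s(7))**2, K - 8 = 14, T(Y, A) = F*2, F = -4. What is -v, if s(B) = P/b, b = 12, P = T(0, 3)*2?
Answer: -3844/9 ≈ -427.11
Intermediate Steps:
T(Y, A) = -8 (T(Y, A) = -4*2 = -8)
P = -16 (P = -8*2 = -16)
K = 22 (K = 8 + 14 = 22)
s(B) = -4/3 (s(B) = -16/12 = -16*1/12 = -4/3)
v = 3844/9 (v = (22 - 4/3)**2 = (62/3)**2 = 3844/9 ≈ 427.11)
-v = -1*3844/9 = -3844/9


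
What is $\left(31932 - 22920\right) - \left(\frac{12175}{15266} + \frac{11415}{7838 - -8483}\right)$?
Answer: $\frac{2245024381067}{249156386} \approx 9010.5$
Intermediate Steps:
$\left(31932 - 22920\right) - \left(\frac{12175}{15266} + \frac{11415}{7838 - -8483}\right) = 9012 - \left(\frac{12175}{15266} + \frac{11415}{7838 + 8483}\right) = 9012 - \left(\frac{12175}{15266} + \frac{11415}{16321}\right) = 9012 - \frac{372969565}{249156386} = \frac{2245024381067}{249156386}$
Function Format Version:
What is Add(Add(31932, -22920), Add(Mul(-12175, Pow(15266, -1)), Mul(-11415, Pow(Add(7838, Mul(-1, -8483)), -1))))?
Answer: Rational(2245024381067, 249156386) ≈ 9010.5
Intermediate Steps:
Add(Add(31932, -22920), Add(Mul(-12175, Pow(15266, -1)), Mul(-11415, Pow(Add(7838, Mul(-1, -8483)), -1)))) = Add(9012, Add(Mul(-12175, Rational(1, 15266)), Mul(-11415, Pow(Add(7838, 8483), -1)))) = Add(9012, Add(Rational(-12175, 15266), Mul(-11415, Pow(16321, -1)))) = Add(9012, Add(Rational(-12175, 15266), Mul(-11415, Rational(1, 16321)))) = Add(9012, Add(Rational(-12175, 15266), Rational(-11415, 16321))) = Add(9012, Rational(-372969565, 249156386)) = Rational(2245024381067, 249156386)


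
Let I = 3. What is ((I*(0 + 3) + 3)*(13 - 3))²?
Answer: 14400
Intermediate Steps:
((I*(0 + 3) + 3)*(13 - 3))² = ((3*(0 + 3) + 3)*(13 - 3))² = ((3*3 + 3)*10)² = ((9 + 3)*10)² = (12*10)² = 120² = 14400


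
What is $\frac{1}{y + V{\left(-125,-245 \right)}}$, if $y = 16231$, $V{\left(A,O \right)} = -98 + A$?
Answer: $\frac{1}{16008} \approx 6.2469 \cdot 10^{-5}$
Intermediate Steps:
$\frac{1}{y + V{\left(-125,-245 \right)}} = \frac{1}{16231 - 223} = \frac{1}{16008}$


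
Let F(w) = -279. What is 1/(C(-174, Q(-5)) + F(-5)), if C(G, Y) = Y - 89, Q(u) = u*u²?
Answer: -1/493 ≈ -0.0020284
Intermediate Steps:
Q(u) = u³
C(G, Y) = -89 + Y
1/(C(-174, Q(-5)) + F(-5)) = 1/((-89 + (-5)³) - 279) = 1/((-89 - 125) - 279) = 1/(-214 - 279) = 1/(-493) = -1/493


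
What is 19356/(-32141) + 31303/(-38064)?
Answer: -1742876507/1223415024 ≈ -1.4246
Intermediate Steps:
19356/(-32141) + 31303/(-38064) = 19356*(-1/32141) + 31303*(-1/38064) = -19356/32141 - 31303/38064 = -1742876507/1223415024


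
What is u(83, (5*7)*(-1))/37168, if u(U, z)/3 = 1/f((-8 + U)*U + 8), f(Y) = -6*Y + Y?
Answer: -3/1158340720 ≈ -2.5899e-9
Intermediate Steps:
f(Y) = -5*Y
u(U, z) = 3/(-40 - 5*U*(-8 + U)) (u(U, z) = 3/((-5*((-8 + U)*U + 8))) = 3/((-5*(U*(-8 + U) + 8))) = 3/((-5*(8 + U*(-8 + U)))) = 3/(-40 - 5*U*(-8 + U)))
u(83, (5*7)*(-1))/37168 = (3/(5*(-8 - 1*83² + 8*83)))/37168 = (3/(5*(-8 - 1*6889 + 664)))*(1/37168) = (3/(5*(-8 - 6889 + 664)))*(1/37168) = ((⅗)/(-6233))*(1/37168) = ((⅗)*(-1/6233))*(1/37168) = -3/31165*1/37168 = -3/1158340720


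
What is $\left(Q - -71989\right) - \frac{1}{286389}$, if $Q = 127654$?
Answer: $\frac{57175559126}{286389} \approx 1.9964 \cdot 10^{5}$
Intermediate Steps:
$\left(Q - -71989\right) - \frac{1}{286389} = \left(127654 - -71989\right) - \frac{1}{286389} = \left(127654 + 71989\right) - \frac{1}{286389} = 199643 - \frac{1}{286389} = \frac{57175559126}{286389}$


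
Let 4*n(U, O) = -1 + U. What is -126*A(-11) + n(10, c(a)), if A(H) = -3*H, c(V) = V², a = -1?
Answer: -16623/4 ≈ -4155.8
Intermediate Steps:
n(U, O) = -¼ + U/4 (n(U, O) = (-1 + U)/4 = -¼ + U/4)
-126*A(-11) + n(10, c(a)) = -(-378)*(-11) + (-¼ + (¼)*10) = -126*33 + (-¼ + 5/2) = -4158 + 9/4 = -16623/4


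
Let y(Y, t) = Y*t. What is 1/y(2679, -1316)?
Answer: -1/3525564 ≈ -2.8364e-7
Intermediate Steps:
1/y(2679, -1316) = 1/(2679*(-1316)) = 1/(-3525564) = -1/3525564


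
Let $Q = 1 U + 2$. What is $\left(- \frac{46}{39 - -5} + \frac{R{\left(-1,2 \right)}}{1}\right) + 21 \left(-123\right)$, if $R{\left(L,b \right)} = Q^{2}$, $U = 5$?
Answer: $- \frac{55771}{22} \approx -2535.0$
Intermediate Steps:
$Q = 7$ ($Q = 1 \cdot 5 + 2 = 5 + 2 = 7$)
$R{\left(L,b \right)} = 49$ ($R{\left(L,b \right)} = 7^{2} = 49$)
$\left(- \frac{46}{39 - -5} + \frac{R{\left(-1,2 \right)}}{1}\right) + 21 \left(-123\right) = \left(- \frac{46}{39 - -5} + \frac{49}{1}\right) + 21 \left(-123\right) = \left(- \frac{46}{39 + 5} + 49 \cdot 1\right) - 2583 = \left(- \frac{46}{44} + 49\right) - 2583 = \left(\left(-46\right) \frac{1}{44} + 49\right) - 2583 = \left(- \frac{23}{22} + 49\right) - 2583 = \frac{1055}{22} - 2583 = - \frac{55771}{22}$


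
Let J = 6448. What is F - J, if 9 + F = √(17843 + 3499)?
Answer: -6457 + √21342 ≈ -6310.9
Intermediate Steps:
F = -9 + √21342 (F = -9 + √(17843 + 3499) = -9 + √21342 ≈ 137.09)
F - J = (-9 + √21342) - 1*6448 = (-9 + √21342) - 6448 = -6457 + √21342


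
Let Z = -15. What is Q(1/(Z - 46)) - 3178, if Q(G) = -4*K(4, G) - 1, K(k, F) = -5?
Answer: -3159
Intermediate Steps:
Q(G) = 19 (Q(G) = -4*(-5) - 1 = 20 - 1 = 19)
Q(1/(Z - 46)) - 3178 = 19 - 3178 = -3159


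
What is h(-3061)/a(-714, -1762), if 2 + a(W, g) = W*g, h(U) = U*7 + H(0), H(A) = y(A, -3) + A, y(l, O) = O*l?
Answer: -21427/1258066 ≈ -0.017032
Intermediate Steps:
H(A) = -2*A (H(A) = -3*A + A = -2*A)
h(U) = 7*U (h(U) = U*7 - 2*0 = 7*U + 0 = 7*U)
a(W, g) = -2 + W*g
h(-3061)/a(-714, -1762) = (7*(-3061))/(-2 - 714*(-1762)) = -21427/(-2 + 1258068) = -21427/1258066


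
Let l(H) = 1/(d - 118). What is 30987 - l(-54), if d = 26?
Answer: 2850805/92 ≈ 30987.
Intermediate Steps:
l(H) = -1/92 (l(H) = 1/(26 - 118) = 1/(-92) = -1/92)
30987 - l(-54) = 30987 - 1*(-1/92) = 30987 + 1/92 = 2850805/92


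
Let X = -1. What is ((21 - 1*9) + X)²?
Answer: 121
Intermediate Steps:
((21 - 1*9) + X)² = ((21 - 1*9) - 1)² = ((21 - 9) - 1)² = (12 - 1)² = 11² = 121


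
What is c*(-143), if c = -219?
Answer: 31317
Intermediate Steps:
c*(-143) = -219*(-143) = 31317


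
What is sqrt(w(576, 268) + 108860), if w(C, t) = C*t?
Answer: 14*sqrt(1343) ≈ 513.06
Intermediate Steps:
sqrt(w(576, 268) + 108860) = sqrt(576*268 + 108860) = sqrt(154368 + 108860) = sqrt(263228) = 14*sqrt(1343)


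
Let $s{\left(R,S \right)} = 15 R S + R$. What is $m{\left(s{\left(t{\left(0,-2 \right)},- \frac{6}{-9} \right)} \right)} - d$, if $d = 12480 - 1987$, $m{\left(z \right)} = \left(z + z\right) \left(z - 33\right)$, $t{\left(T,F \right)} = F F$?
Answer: $-9525$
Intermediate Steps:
$t{\left(T,F \right)} = F^{2}$
$s{\left(R,S \right)} = R + 15 R S$ ($s{\left(R,S \right)} = 15 R S + R = R + 15 R S$)
$m{\left(z \right)} = 2 z \left(-33 + z\right)$
$d = 10493$ ($d = 12480 - 1987 = 10493$)
$m{\left(s{\left(t{\left(0,-2 \right)},- \frac{6}{-9} \right)} \right)} - d = 2 \left(-2\right)^{2} \left(1 + 15 \left(- \frac{6}{-9}\right)\right) \left(-33 + \left(-2\right)^{2} \left(1 + 15 \left(- \frac{6}{-9}\right)\right)\right) - 10493 = 2 \cdot 4 \left(1 + 15 \left(\left(-6\right) \left(- \frac{1}{9}\right)\right)\right) \left(-33 + 4 \left(1 + 15 \left(\left(-6\right) \left(- \frac{1}{9}\right)\right)\right)\right) - 10493 = 2 \cdot 4 \left(1 + 15 \cdot \frac{2}{3}\right) \left(-33 + 4 \left(1 + 15 \cdot \frac{2}{3}\right)\right) - 10493 = 2 \cdot 4 \left(1 + 10\right) \left(-33 + 4 \left(1 + 10\right)\right) - 10493 = 2 \cdot 4 \cdot 11 \left(-33 + 4 \cdot 11\right) - 10493 = 2 \cdot 44 \left(-33 + 44\right) - 10493 = 2 \cdot 44 \cdot 11 - 10493 = 968 - 10493 = -9525$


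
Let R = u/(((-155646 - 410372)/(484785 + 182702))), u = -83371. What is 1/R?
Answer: 566018/55649058677 ≈ 1.0171e-5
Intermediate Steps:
R = 55649058677/566018 (R = -83371*(484785 + 182702)/(-155646 - 410372) = -83371/((-566018/667487)) = -83371/((-566018*1/667487)) = -83371/(-566018/667487) = -83371*(-667487/566018) = 55649058677/566018 ≈ 98317.)
1/R = 1/(55649058677/566018) = 566018/55649058677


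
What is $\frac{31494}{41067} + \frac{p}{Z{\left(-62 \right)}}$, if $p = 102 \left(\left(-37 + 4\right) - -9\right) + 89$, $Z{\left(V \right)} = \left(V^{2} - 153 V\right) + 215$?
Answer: $\frac{1744493}{2943135} \approx 0.59273$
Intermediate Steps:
$Z{\left(V \right)} = 215 + V^{2} - 153 V$
$p = -2359$ ($p = 102 \left(-33 + 9\right) + 89 = 102 \left(-24\right) + 89 = -2448 + 89 = -2359$)
$\frac{31494}{41067} + \frac{p}{Z{\left(-62 \right)}} = \frac{31494}{41067} - \frac{2359}{215 + \left(-62\right)^{2} - -9486} = 31494 \cdot \frac{1}{41067} - \frac{2359}{215 + 3844 + 9486} = \frac{10498}{13689} - \frac{2359}{13545} = \frac{10498}{13689} - \frac{337}{1935} = \frac{1744493}{2943135}$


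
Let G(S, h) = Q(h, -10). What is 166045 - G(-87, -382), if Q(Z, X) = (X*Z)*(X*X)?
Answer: -215955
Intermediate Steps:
Q(Z, X) = Z*X³ (Q(Z, X) = (X*Z)*X² = Z*X³)
G(S, h) = -1000*h (G(S, h) = h*(-10)³ = h*(-1000) = -1000*h)
166045 - G(-87, -382) = 166045 - (-1000)*(-382) = 166045 - 1*382000 = 166045 - 382000 = -215955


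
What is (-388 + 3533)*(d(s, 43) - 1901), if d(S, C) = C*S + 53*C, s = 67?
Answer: 10249555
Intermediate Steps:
d(S, C) = 53*C + C*S
(-388 + 3533)*(d(s, 43) - 1901) = (-388 + 3533)*(43*(53 + 67) - 1901) = 3145*(43*120 - 1901) = 3145*(5160 - 1901) = 3145*3259 = 10249555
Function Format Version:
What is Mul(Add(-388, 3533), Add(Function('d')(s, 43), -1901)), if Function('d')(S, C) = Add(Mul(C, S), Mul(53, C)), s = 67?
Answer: 10249555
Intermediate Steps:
Function('d')(S, C) = Add(Mul(53, C), Mul(C, S))
Mul(Add(-388, 3533), Add(Function('d')(s, 43), -1901)) = Mul(Add(-388, 3533), Add(Mul(43, Add(53, 67)), -1901)) = Mul(3145, Add(Mul(43, 120), -1901)) = Mul(3145, Add(5160, -1901)) = Mul(3145, 3259) = 10249555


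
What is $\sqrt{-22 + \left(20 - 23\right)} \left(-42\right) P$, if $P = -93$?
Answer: $19530 i \approx 19530.0 i$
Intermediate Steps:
$\sqrt{-22 + \left(20 - 23\right)} \left(-42\right) P = \sqrt{-22 + \left(20 - 23\right)} \left(-42\right) \left(-93\right) = \sqrt{-22 - 3} \left(-42\right) \left(-93\right) = \sqrt{-25} \left(-42\right) \left(-93\right) = 5 i \left(-42\right) \left(-93\right) = - 210 i \left(-93\right) = 19530 i$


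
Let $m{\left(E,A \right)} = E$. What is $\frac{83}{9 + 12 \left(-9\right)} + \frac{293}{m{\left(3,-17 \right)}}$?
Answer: $\frac{9586}{99} \approx 96.828$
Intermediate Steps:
$\frac{83}{9 + 12 \left(-9\right)} + \frac{293}{m{\left(3,-17 \right)}} = \frac{83}{9 + 12 \left(-9\right)} + \frac{293}{3} = \frac{83}{9 - 108} + 293 \cdot \frac{1}{3} = \frac{83}{-99} + \frac{293}{3} = 83 \left(- \frac{1}{99}\right) + \frac{293}{3} = - \frac{83}{99} + \frac{293}{3} = \frac{9586}{99}$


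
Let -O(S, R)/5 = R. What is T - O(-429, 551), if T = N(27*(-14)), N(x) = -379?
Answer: 2376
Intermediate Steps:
O(S, R) = -5*R
T = -379
T - O(-429, 551) = -379 - (-5)*551 = -379 - 1*(-2755) = -379 + 2755 = 2376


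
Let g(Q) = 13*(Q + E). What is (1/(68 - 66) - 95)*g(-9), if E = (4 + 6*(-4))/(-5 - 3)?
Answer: 31941/4 ≈ 7985.3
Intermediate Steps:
E = 5/2 (E = (4 - 24)/(-8) = -20*(-⅛) = 5/2 ≈ 2.5000)
g(Q) = 65/2 + 13*Q (g(Q) = 13*(Q + 5/2) = 13*(5/2 + Q) = 65/2 + 13*Q)
(1/(68 - 66) - 95)*g(-9) = (1/(68 - 66) - 95)*(65/2 + 13*(-9)) = (1/2 - 95)*(65/2 - 117) = (½ - 95)*(-169/2) = -189/2*(-169/2) = 31941/4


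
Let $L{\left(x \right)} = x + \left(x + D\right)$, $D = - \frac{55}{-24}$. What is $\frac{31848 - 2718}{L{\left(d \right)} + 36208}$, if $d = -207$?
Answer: $\frac{699120}{859111} \approx 0.81377$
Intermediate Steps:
$D = \frac{55}{24}$ ($D = \left(-55\right) \left(- \frac{1}{24}\right) = \frac{55}{24} \approx 2.2917$)
$L{\left(x \right)} = \frac{55}{24} + 2 x$ ($L{\left(x \right)} = x + \left(x + \frac{55}{24}\right) = x + \left(\frac{55}{24} + x\right) = \frac{55}{24} + 2 x$)
$\frac{31848 - 2718}{L{\left(d \right)} + 36208} = \frac{31848 - 2718}{\left(\frac{55}{24} + 2 \left(-207\right)\right) + 36208} = \frac{29130}{\left(\frac{55}{24} - 414\right) + 36208} = \frac{29130}{- \frac{9881}{24} + 36208} = \frac{29130}{\frac{859111}{24}} = 29130 \cdot \frac{24}{859111} = \frac{699120}{859111}$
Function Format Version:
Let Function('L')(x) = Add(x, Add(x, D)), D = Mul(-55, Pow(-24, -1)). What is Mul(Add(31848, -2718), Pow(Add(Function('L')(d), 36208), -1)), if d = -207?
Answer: Rational(699120, 859111) ≈ 0.81377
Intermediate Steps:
D = Rational(55, 24) (D = Mul(-55, Rational(-1, 24)) = Rational(55, 24) ≈ 2.2917)
Function('L')(x) = Add(Rational(55, 24), Mul(2, x)) (Function('L')(x) = Add(x, Add(x, Rational(55, 24))) = Add(x, Add(Rational(55, 24), x)) = Add(Rational(55, 24), Mul(2, x)))
Mul(Add(31848, -2718), Pow(Add(Function('L')(d), 36208), -1)) = Mul(Add(31848, -2718), Pow(Add(Add(Rational(55, 24), Mul(2, -207)), 36208), -1)) = Mul(29130, Pow(Add(Add(Rational(55, 24), -414), 36208), -1)) = Mul(29130, Pow(Add(Rational(-9881, 24), 36208), -1)) = Mul(29130, Pow(Rational(859111, 24), -1)) = Mul(29130, Rational(24, 859111)) = Rational(699120, 859111)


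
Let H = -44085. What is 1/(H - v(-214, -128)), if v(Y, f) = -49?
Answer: -1/44036 ≈ -2.2709e-5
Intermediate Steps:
1/(H - v(-214, -128)) = 1/(-44085 - 1*(-49)) = 1/(-44085 + 49) = 1/(-44036) = -1/44036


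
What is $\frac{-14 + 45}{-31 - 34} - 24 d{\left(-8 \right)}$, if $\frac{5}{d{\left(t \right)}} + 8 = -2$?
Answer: $\frac{749}{65} \approx 11.523$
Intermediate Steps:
$d{\left(t \right)} = - \frac{1}{2}$ ($d{\left(t \right)} = \frac{5}{-8 - 2} = \frac{5}{-10} = 5 \left(- \frac{1}{10}\right) = - \frac{1}{2}$)
$\frac{-14 + 45}{-31 - 34} - 24 d{\left(-8 \right)} = \frac{-14 + 45}{-31 - 34} - -12 = \frac{31}{-65} + 12 = 31 \left(- \frac{1}{65}\right) + 12 = - \frac{31}{65} + 12 = \frac{749}{65}$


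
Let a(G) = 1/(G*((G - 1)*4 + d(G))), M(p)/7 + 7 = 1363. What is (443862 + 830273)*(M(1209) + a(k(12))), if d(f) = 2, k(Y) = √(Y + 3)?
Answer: 713552549915/59 + 254827*√15/354 ≈ 1.2094e+10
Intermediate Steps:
k(Y) = √(3 + Y)
M(p) = 9492 (M(p) = -49 + 7*1363 = -49 + 9541 = 9492)
a(G) = 1/(G*(-2 + 4*G)) (a(G) = 1/(G*((G - 1)*4 + 2)) = 1/(G*((-1 + G)*4 + 2)) = 1/(G*((-4 + 4*G) + 2)) = 1/(G*(-2 + 4*G)))
(443862 + 830273)*(M(1209) + a(k(12))) = (443862 + 830273)*(9492 + 1/(2*(√(3 + 12))*(-1 + 2*√(3 + 12)))) = 1274135*(9492 + 1/(2*(√15)*(-1 + 2*√15))) = 1274135*(9492 + (√15/15)/(2*(-1 + 2*√15))) = 1274135*(9492 + √15/(30*(-1 + 2*√15))) = 12094089420 + 254827*√15/(6*(-1 + 2*√15))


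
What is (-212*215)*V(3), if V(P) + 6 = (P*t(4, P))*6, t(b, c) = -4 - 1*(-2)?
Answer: 1914360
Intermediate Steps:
t(b, c) = -2 (t(b, c) = -4 + 2 = -2)
V(P) = -6 - 12*P (V(P) = -6 + (P*(-2))*6 = -6 - 2*P*6 = -6 - 12*P)
(-212*215)*V(3) = (-212*215)*(-6 - 12*3) = -45580*(-6 - 36) = -45580*(-42) = 1914360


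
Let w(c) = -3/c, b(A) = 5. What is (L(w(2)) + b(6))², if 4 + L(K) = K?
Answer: ¼ ≈ 0.25000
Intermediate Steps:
L(K) = -4 + K
(L(w(2)) + b(6))² = ((-4 - 3/2) + 5)² = (-11/2 + 5)² = (-½)² = ¼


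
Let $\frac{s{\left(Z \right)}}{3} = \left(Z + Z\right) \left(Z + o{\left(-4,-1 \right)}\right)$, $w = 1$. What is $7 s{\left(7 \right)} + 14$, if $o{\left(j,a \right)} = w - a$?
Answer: $2660$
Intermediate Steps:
$o{\left(j,a \right)} = 1 - a$
$s{\left(Z \right)} = 6 Z \left(2 + Z\right)$ ($s{\left(Z \right)} = 3 \left(Z + Z\right) \left(Z + \left(1 - -1\right)\right) = 3 \cdot 2 Z \left(Z + \left(1 + 1\right)\right) = 3 \cdot 2 Z \left(Z + 2\right) = 3 \cdot 2 Z \left(2 + Z\right) = 6 Z \left(2 + Z\right)$)
$7 s{\left(7 \right)} + 14 = 7 \cdot 6 \cdot 7 \left(2 + 7\right) + 14 = 7 \cdot 6 \cdot 7 \cdot 9 + 14 = 7 \cdot 378 + 14 = 2646 + 14 = 2660$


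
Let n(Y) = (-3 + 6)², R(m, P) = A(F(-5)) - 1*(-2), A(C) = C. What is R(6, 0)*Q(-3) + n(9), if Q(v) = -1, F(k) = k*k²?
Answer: 132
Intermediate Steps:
F(k) = k³
R(m, P) = -123 (R(m, P) = (-5)³ - 1*(-2) = -125 + 2 = -123)
n(Y) = 9 (n(Y) = 3² = 9)
R(6, 0)*Q(-3) + n(9) = -123*(-1) + 9 = 123 + 9 = 132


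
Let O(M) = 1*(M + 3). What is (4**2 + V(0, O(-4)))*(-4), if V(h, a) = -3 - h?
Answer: -52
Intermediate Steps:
O(M) = 3 + M (O(M) = 1*(3 + M) = 3 + M)
(4**2 + V(0, O(-4)))*(-4) = (4**2 + (-3 - 1*0))*(-4) = (16 + (-3 + 0))*(-4) = (16 - 3)*(-4) = 13*(-4) = -52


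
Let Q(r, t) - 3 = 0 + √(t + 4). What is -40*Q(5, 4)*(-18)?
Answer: 2160 + 1440*√2 ≈ 4196.5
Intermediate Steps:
Q(r, t) = 3 + √(4 + t) (Q(r, t) = 3 + (0 + √(t + 4)) = 3 + (0 + √(4 + t)) = 3 + √(4 + t))
-40*Q(5, 4)*(-18) = -40*(3 + √(4 + 4))*(-18) = -40*(3 + √8)*(-18) = -40*(3 + 2*√2)*(-18) = (-120 - 80*√2)*(-18) = 2160 + 1440*√2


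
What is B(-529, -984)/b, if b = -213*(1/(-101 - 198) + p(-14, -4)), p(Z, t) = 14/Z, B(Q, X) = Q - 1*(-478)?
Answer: -5083/21300 ≈ -0.23864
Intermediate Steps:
B(Q, X) = 478 + Q (B(Q, X) = Q + 478 = 478 + Q)
b = 63900/299 (b = -213*(1/(-101 - 198) + 14/(-14)) = -213*(1/(-299) + 14*(-1/14)) = -213*(-1/299 - 1) = -213*(-300/299) = 63900/299 ≈ 213.71)
B(-529, -984)/b = (478 - 529)/(63900/299) = -51*299/63900 = -5083/21300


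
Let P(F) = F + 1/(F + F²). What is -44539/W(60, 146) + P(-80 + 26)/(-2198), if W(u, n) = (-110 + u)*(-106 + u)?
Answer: -34978120033/1808569350 ≈ -19.340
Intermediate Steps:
-44539/W(60, 146) + P(-80 + 26)/(-2198) = -44539/(11660 + 60² - 216*60) + ((1 + (-80 + 26)² + (-80 + 26)³)/((-80 + 26)*(1 + (-80 + 26))))/(-2198) = -44539/(11660 + 3600 - 12960) + ((1 + (-54)² + (-54)³)/((-54)*(1 - 54)))*(-1/2198) = -44539/2300 - 1/54*(1 + 2916 - 157464)/(-53)*(-1/2198) = -44539*1/2300 - 1/54*(-1/53)*(-154547)*(-1/2198) = -44539/2300 - 154547/2862*(-1/2198) = -44539/2300 + 154547/6290676 = -34978120033/1808569350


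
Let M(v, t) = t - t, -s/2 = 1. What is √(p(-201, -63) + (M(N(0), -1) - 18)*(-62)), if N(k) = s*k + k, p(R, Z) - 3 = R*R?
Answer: 4*√2595 ≈ 203.76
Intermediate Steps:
s = -2 (s = -2*1 = -2)
p(R, Z) = 3 + R² (p(R, Z) = 3 + R*R = 3 + R²)
N(k) = -k (N(k) = -2*k + k = -k)
M(v, t) = 0
√(p(-201, -63) + (M(N(0), -1) - 18)*(-62)) = √((3 + (-201)²) + (0 - 18)*(-62)) = √((3 + 40401) - 18*(-62)) = √(40404 + 1116) = √41520 = 4*√2595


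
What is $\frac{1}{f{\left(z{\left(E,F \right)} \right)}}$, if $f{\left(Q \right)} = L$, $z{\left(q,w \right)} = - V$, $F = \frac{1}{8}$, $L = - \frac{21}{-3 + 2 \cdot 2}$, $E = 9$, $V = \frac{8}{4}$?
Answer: $- \frac{1}{21} \approx -0.047619$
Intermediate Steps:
$V = 2$ ($V = 8 \cdot \frac{1}{4} = 2$)
$L = -21$ ($L = - \frac{21}{-3 + 4} = - \frac{21}{1} = \left(-21\right) 1 = -21$)
$F = \frac{1}{8} \approx 0.125$
$z{\left(q,w \right)} = -2$ ($z{\left(q,w \right)} = \left(-1\right) 2 = -2$)
$f{\left(Q \right)} = -21$
$\frac{1}{f{\left(z{\left(E,F \right)} \right)}} = \frac{1}{-21} = - \frac{1}{21}$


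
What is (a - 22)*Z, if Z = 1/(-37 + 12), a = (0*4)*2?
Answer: 22/25 ≈ 0.88000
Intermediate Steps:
a = 0 (a = 0*2 = 0)
Z = -1/25 (Z = 1/(-25) = -1/25 ≈ -0.040000)
(a - 22)*Z = (0 - 22)*(-1/25) = -22*(-1/25) = 22/25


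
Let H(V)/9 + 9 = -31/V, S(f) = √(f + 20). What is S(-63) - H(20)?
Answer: 1899/20 + I*√43 ≈ 94.95 + 6.5574*I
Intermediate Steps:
S(f) = √(20 + f)
H(V) = -81 - 279/V (H(V) = -81 + 9*(-31/V) = -81 - 279/V)
S(-63) - H(20) = √(20 - 63) - (-81 - 279/20) = √(-43) - (-81 - 279*1/20) = I*√43 - (-81 - 279/20) = I*√43 - 1*(-1899/20) = I*√43 + 1899/20 = 1899/20 + I*√43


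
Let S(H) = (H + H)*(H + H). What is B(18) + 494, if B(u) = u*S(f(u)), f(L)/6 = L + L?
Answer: 3359726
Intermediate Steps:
f(L) = 12*L (f(L) = 6*(L + L) = 6*(2*L) = 12*L)
S(H) = 4*H² (S(H) = (2*H)*(2*H) = 4*H²)
B(u) = 576*u³ (B(u) = u*(4*(12*u)²) = u*(4*(144*u²)) = u*(576*u²) = 576*u³)
B(18) + 494 = 576*18³ + 494 = 576*5832 + 494 = 3359232 + 494 = 3359726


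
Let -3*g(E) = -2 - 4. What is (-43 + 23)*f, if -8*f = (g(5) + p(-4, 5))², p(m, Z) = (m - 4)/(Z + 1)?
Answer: 10/9 ≈ 1.1111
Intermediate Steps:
p(m, Z) = (-4 + m)/(1 + Z)
g(E) = 2 (g(E) = -(-2 - 4)/3 = -⅓*(-6) = 2)
f = -1/18 (f = -(2 + (-4 - 4)/(1 + 5))²/8 = -(2 - 8/6)²/8 = -(2 + (⅙)*(-8))²/8 = -(2 - 4/3)²/8 = -(⅔)²/8 = -⅛*4/9 = -1/18 ≈ -0.055556)
(-43 + 23)*f = (-43 + 23)*(-1/18) = -20*(-1/18) = 10/9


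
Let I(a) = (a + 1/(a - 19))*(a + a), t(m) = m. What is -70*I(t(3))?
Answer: -4935/4 ≈ -1233.8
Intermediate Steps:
I(a) = 2*a*(a + 1/(-19 + a)) (I(a) = (a + 1/(-19 + a))*(2*a) = 2*a*(a + 1/(-19 + a)))
-70*I(t(3)) = -140*3*(1 + 3² - 19*3)/(-19 + 3) = -140*3*(1 + 9 - 57)/(-16) = -140*3*(-1)*(-47)/16 = -70*141/8 = -4935/4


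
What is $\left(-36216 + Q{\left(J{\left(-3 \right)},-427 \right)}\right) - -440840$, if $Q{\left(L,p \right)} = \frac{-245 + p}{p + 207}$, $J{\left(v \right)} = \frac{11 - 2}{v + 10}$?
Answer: $\frac{22254488}{55} \approx 4.0463 \cdot 10^{5}$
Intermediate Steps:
$J{\left(v \right)} = \frac{9}{10 + v}$
$Q{\left(L,p \right)} = \frac{-245 + p}{207 + p}$
$\left(-36216 + Q{\left(J{\left(-3 \right)},-427 \right)}\right) - -440840 = \left(-36216 + \frac{-245 - 427}{207 - 427}\right) - -440840 = \left(-36216 + \frac{1}{-220} \left(-672\right)\right) + 440840 = \left(-36216 - - \frac{168}{55}\right) + 440840 = \left(-36216 + \frac{168}{55}\right) + 440840 = - \frac{1991712}{55} + 440840 = \frac{22254488}{55}$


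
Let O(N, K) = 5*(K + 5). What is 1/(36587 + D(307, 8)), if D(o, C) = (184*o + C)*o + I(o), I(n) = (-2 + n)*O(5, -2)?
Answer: 1/17385434 ≈ 5.7519e-8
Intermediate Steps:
O(N, K) = 25 + 5*K (O(N, K) = 5*(5 + K) = 25 + 5*K)
I(n) = -30 + 15*n (I(n) = (-2 + n)*(25 + 5*(-2)) = (-2 + n)*(25 - 10) = (-2 + n)*15 = -30 + 15*n)
D(o, C) = -30 + 15*o + o*(C + 184*o) (D(o, C) = (184*o + C)*o + (-30 + 15*o) = (C + 184*o)*o + (-30 + 15*o) = o*(C + 184*o) + (-30 + 15*o) = -30 + 15*o + o*(C + 184*o))
1/(36587 + D(307, 8)) = 1/(36587 + (-30 + 15*307 + 184*307² + 8*307)) = 1/(36587 + (-30 + 4605 + 184*94249 + 2456)) = 1/(36587 + (-30 + 4605 + 17341816 + 2456)) = 1/(36587 + 17348847) = 1/17385434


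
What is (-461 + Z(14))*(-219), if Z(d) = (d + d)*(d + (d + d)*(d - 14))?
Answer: 15111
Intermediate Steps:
Z(d) = 2*d*(d + 2*d*(-14 + d)) (Z(d) = (2*d)*(d + (2*d)*(-14 + d)) = (2*d)*(d + 2*d*(-14 + d)) = 2*d*(d + 2*d*(-14 + d)))
(-461 + Z(14))*(-219) = (-461 + 14²*(-54 + 4*14))*(-219) = (-461 + 196*(-54 + 56))*(-219) = (-461 + 196*2)*(-219) = (-461 + 392)*(-219) = -69*(-219) = 15111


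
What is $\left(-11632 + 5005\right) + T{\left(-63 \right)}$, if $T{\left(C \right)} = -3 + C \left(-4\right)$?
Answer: $-6378$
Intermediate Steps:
$T{\left(C \right)} = -3 - 4 C$
$\left(-11632 + 5005\right) + T{\left(-63 \right)} = \left(-11632 + 5005\right) - -249 = -6627 + \left(-3 + 252\right) = -6627 + 249 = -6378$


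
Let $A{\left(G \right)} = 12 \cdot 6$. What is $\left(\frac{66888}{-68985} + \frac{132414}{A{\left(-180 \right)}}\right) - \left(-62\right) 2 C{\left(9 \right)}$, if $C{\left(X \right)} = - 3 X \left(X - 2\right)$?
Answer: $- \frac{662191193}{30660} \approx -21598.0$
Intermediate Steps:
$C{\left(X \right)} = - 3 X \left(-2 + X\right)$
$A{\left(G \right)} = 72$
$\left(\frac{66888}{-68985} + \frac{132414}{A{\left(-180 \right)}}\right) - \left(-62\right) 2 C{\left(9 \right)} = \left(\frac{66888}{-68985} + \frac{132414}{72}\right) - \left(-62\right) 2 \cdot 3 \cdot 9 \left(2 - 9\right) = \left(66888 \left(- \frac{1}{68985}\right) + 132414 \cdot \frac{1}{72}\right) - - 124 \cdot 3 \cdot 9 \left(2 - 9\right) = \left(- \frac{7432}{7665} + \frac{22069}{12}\right) - - 124 \cdot 3 \cdot 9 \left(-7\right) = \frac{56356567}{30660} - \left(-124\right) \left(-189\right) = \frac{56356567}{30660} - 23436 = - \frac{662191193}{30660}$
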